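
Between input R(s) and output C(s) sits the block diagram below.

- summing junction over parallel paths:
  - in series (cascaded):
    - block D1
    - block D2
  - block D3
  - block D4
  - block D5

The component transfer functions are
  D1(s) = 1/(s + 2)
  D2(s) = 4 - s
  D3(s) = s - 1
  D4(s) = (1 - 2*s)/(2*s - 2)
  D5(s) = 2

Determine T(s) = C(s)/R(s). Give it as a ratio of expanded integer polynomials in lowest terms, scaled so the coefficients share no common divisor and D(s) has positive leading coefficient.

Step 1. multiply D1, D2 (series); result (4 - s)/(s + 2)
Step 2. combine (D1*D2), D3, D4, D5 in parallel: this yields T(s), and no further normalization is needed

Final answer: (2*s^3 + 5*s - 10)/(2*s^2 + 2*s - 4)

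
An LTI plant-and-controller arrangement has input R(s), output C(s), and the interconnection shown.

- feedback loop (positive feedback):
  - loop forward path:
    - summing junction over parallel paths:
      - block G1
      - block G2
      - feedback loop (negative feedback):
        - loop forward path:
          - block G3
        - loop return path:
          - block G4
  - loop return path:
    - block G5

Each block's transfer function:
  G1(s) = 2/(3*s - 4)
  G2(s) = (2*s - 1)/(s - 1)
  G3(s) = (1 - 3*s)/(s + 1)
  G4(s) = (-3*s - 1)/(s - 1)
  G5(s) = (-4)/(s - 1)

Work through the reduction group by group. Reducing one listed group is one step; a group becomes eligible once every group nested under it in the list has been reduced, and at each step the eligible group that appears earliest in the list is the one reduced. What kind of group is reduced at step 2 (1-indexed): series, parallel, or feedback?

Step 1: reduce the feedback loop with forward G3 and return G4
Step 2: parallel reduction of G1, G2, [G3/(1+G3*G4)]
Step 3: feedback reduction of (G1+G2+[G3/(1+G3*G4)]), G5
The group at step 2 is a parallel group.

Therefore the answer is parallel.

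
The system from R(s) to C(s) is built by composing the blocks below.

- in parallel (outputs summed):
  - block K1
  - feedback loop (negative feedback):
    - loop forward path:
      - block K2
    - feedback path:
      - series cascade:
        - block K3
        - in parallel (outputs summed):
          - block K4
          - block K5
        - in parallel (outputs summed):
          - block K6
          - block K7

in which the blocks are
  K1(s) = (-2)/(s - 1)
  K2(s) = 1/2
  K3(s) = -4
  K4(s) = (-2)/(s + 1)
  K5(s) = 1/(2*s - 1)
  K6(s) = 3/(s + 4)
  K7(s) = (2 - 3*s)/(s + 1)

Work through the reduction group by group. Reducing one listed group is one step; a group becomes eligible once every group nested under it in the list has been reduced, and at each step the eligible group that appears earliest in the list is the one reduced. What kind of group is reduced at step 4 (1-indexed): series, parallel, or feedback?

Reducing step by step:

(1) parallel reduction of K4, K5
(2) combine K6, K7 in parallel
(3) cascade K3, (K4+K5), (K6+K7)
(4) close the feedback loop around K2, (K3*(K4+K5)*(K6+K7))
(5) parallel reduction of K1, [K2/(1+K2*(K3*(K4+K5)*(K6+K7)))]
At step 4 the group reduced is feedback.

Answer: feedback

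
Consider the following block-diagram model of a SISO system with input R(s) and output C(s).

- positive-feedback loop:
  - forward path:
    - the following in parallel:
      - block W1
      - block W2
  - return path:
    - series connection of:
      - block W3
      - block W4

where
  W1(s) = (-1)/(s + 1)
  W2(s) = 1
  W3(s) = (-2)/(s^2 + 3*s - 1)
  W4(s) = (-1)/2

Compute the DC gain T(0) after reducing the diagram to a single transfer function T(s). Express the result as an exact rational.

Step 1. parallel reduction of W1, W2 -> s/(s + 1)
Step 2. reduce the series chain W3, W4 -> 1/(s^2 + 3*s - 1)
Step 3. close the feedback loop around (W1+W2), (W3*W4) -> (s^3 + 3*s^2 - s)/(s^3 + 4*s^2 + s - 1)
Step 3 gives the overall T(s). Then T(0) = 0/(-1) = 0.

Hence the answer: 0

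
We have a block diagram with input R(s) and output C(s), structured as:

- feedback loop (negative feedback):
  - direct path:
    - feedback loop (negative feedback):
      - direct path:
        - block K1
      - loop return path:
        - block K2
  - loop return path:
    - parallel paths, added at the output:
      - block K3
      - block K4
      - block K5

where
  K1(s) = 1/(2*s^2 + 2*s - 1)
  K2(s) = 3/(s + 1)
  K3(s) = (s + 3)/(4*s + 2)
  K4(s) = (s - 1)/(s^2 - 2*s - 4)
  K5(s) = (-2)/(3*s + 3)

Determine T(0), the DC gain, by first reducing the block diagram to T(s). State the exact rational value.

Answer: 12/37

Working:
Step 1 - reduce the feedback loop with forward K1 and return K2; result (s + 1)/(2*s^3 + 4*s^2 + s + 2)
Step 2 - reduce the parallel group K3, K4, K5; result (3*s^4 + 10*s^3 - 9*s^2 - 38*s - 26)/(12*s^4 - 6*s^3 - 78*s^2 - 84*s - 24)
Step 3 - close the feedback loop around [K1/(1+K1*K2)], (K3+K4+K5); result (12*s^4 - 6*s^3 - 78*s^2 - 84*s - 24)/(24*s^6 + 12*s^5 - 177*s^4 - 272*s^3 - 201*s^2 - 182*s - 74)
The step-3 result is T(s). Setting s = 0: T(0) = -24/(-74) = 12/37.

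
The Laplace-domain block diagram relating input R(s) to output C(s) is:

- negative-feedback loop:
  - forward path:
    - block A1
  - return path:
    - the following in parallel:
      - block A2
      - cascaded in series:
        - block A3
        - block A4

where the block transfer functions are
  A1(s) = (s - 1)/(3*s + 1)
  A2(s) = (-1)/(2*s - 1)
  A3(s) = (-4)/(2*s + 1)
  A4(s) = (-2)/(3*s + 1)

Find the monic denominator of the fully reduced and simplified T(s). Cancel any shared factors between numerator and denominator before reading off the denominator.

Step 1. reduce the series chain A3, A4, giving 8/(6*s^2 + 5*s + 1)
Step 2. reduce the parallel group A2, (A3*A4), giving (-6*s^2 + 11*s - 9)/(12*s^3 + 4*s^2 - 3*s - 1)
Step 3. close the feedback loop around A1, (A2+(A3*A4)), giving (12*s^4 - 8*s^3 - 7*s^2 + 2*s + 1)/(36*s^4 + 18*s^3 + 12*s^2 - 26*s + 8)
The result of step 3 is T(s) in lowest terms. Its denominator has leading coefficient 36; dividing the denominator through by 36 makes it monic.

Hence the answer: s^4 + s^3/2 + s^2/3 - 13*s/18 + 2/9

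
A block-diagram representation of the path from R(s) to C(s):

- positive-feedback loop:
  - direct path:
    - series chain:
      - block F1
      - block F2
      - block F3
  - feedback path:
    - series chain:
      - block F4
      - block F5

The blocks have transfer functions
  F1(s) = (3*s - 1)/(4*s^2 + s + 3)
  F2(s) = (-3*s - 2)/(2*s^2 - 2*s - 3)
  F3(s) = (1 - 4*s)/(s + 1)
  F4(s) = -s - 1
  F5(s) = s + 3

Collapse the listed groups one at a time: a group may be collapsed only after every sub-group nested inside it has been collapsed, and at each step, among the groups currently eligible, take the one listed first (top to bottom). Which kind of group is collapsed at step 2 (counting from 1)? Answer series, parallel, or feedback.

Answer: series

Working:
Step 1. multiply F1, F2, F3 (series)
Step 2. reduce the series chain F4, F5
Step 3. feedback reduction of (F1*F2*F3), (F4*F5)
Step 2 collapses a series group.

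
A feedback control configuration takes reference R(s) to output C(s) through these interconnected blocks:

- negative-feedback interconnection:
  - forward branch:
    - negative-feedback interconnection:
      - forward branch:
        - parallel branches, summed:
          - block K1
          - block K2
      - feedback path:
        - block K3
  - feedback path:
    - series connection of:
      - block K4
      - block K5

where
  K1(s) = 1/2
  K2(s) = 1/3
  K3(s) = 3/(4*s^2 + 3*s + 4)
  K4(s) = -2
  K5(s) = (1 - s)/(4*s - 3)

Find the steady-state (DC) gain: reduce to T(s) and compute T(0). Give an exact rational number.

The answer is 60/157.

Reasoning:
Step 1. parallel reduction of K1, K2 gives 5/6
Step 2. close the feedback loop around (K1+K2), K3 gives (20*s^2 + 15*s + 20)/(24*s^2 + 18*s + 39)
Step 3. multiply K4, K5 (series) gives (2*s - 2)/(4*s - 3)
Step 4. apply the feedback formula to [(K1+K2)/(1+(K1+K2)*K3)], (K4*K5) gives (80*s^3 + 35*s - 60)/(136*s^3 - 10*s^2 + 112*s - 157)
Evaluating the step-4 result (the overall T(s)) at s = 0 gives T(0) = -60/(-157) = 60/157.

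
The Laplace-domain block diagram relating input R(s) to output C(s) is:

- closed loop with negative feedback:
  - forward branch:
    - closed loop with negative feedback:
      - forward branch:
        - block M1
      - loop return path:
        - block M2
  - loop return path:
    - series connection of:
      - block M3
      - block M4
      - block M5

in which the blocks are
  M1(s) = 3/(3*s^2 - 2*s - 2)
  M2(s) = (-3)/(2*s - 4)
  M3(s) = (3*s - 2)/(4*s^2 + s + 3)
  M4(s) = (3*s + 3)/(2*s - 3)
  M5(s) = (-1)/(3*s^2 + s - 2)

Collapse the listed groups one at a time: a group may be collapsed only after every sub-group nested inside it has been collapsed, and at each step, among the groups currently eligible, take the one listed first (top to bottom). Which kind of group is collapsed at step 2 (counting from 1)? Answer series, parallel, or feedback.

Reducing step by step:

Step 1 - feedback reduction of M1, M2
Step 2 - reduce the series chain M3, M4, M5
Step 3 - collapse the loop ([M1/(1+M1*M2)] forward, (M3*M4*M5) return)
Step 2: series.

Answer: series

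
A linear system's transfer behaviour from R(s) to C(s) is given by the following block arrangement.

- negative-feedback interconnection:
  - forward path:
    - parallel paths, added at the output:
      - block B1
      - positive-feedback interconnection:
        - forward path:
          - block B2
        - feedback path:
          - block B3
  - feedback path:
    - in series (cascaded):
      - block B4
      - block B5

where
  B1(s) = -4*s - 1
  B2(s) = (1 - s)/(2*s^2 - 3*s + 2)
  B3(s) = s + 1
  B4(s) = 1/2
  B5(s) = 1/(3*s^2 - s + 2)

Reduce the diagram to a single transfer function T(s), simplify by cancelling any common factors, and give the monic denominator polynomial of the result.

The answer is s^4 - 2*s^3 + 11*s^2/6 - 8*s/9 + 2/9.

Reasoning:
[1] apply the feedback formula to B2, B3: (1 - s)/(3*s^2 - 3*s + 1)
[2] reduce the parallel group B1, [B2/(1-B2*B3)]: (-12*s^3 + 9*s^2 - 2*s)/(3*s^2 - 3*s + 1)
[3] series reduction of B4, B5: 1/(6*s^2 - 2*s + 4)
[4] collapse the loop ((B1+[B2/(1-B2*B3)]) forward, (B4*B5) return): (-72*s^5 + 78*s^4 - 78*s^3 + 40*s^2 - 8*s)/(18*s^4 - 36*s^3 + 33*s^2 - 16*s + 4)
Step 4 gives the fully reduced T(s), with no common factor left to cancel. The denominator's leading coefficient is 18, so divide each of its coefficients by 18 to get the monic form.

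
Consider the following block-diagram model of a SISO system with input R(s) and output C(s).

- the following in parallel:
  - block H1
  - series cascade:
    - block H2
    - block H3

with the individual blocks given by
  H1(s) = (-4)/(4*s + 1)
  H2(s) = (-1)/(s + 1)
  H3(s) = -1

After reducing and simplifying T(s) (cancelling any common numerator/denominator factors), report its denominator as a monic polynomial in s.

[1] cascade H2, H3 gives 1/(s + 1)
[2] add H1, (H2*H3) (parallel) gives (-3)/(4*s^2 + 5*s + 1)
The result of step 2 is T(s) in lowest terms. Its denominator has leading coefficient 4; dividing the denominator through by 4 makes it monic.

Final answer: s^2 + 5*s/4 + 1/4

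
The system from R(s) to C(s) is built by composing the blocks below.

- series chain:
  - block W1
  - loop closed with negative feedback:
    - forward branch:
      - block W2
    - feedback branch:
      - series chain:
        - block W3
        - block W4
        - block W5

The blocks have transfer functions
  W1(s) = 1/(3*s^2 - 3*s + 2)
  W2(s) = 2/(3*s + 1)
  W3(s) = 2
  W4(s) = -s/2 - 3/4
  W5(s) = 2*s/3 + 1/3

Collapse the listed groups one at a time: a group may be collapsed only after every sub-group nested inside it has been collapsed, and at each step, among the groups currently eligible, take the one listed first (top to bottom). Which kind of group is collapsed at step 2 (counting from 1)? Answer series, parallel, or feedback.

1. combine W3, W4, W5 in series
2. apply the feedback formula to W2, (W3*W4*W5)
3. multiply W1, [W2/(1+W2*(W3*W4*W5))] (series)
Step 2: feedback.

Therefore the answer is feedback.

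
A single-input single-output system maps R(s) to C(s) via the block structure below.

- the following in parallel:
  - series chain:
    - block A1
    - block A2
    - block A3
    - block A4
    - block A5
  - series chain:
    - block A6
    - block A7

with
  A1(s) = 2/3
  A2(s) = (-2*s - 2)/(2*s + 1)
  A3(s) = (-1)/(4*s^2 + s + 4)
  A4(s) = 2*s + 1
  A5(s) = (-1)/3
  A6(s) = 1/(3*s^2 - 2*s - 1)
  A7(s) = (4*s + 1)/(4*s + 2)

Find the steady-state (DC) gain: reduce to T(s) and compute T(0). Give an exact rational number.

First reduce the diagram to T(s).

Step 1 - combine A1, A2, A3, A4, A5 in series = (-4*s - 4)/(36*s^2 + 9*s + 36)
Step 2 - reduce the series chain A6, A7 = (4*s + 1)/(12*s^3 - 2*s^2 - 8*s - 2)
Step 3 - sum the parallel branches (A1*A2*A3*A4*A5), (A6*A7) = (-48*s^4 + 104*s^3 + 112*s^2 + 193*s + 44)/(432*s^5 + 36*s^4 + 126*s^3 - 216*s^2 - 306*s - 72)
That last expression is T(s); at s = 0 only the constant terms survive, so T(0) = 44/(-72) = -11/18.

Answer: -11/18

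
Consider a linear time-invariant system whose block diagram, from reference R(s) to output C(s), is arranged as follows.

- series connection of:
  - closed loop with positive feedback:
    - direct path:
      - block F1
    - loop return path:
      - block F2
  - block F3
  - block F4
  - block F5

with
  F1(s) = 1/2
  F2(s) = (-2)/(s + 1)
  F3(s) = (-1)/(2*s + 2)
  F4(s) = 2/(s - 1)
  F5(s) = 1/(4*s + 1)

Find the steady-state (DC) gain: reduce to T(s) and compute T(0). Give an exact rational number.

Step 1: collapse the loop (F1 forward, F2 return); result (s + 1)/(2*s + 4)
Step 2: series reduction of [F1/(1-F1*F2)], F3, F4, F5; result (-1)/(8*s^3 + 10*s^2 - 14*s - 4)
DC gain: substitute s = 0 into T(s) from step 2: T(0) = -1/(-4) = 1/4.

Answer: 1/4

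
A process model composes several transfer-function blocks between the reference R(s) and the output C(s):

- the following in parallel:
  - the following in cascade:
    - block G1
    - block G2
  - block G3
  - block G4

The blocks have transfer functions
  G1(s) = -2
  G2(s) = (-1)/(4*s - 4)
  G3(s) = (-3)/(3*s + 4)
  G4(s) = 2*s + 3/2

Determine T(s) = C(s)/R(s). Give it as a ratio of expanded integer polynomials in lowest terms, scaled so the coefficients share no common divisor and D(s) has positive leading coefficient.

Answer: (12*s^3 + 13*s^2 - 16*s - 2)/(6*s^2 + 2*s - 8)

Working:
1. cascade G1, G2 -> 1/(2*s - 2)
2. sum the parallel branches (G1*G2), G3, G4: this yields T(s), and no further normalization is needed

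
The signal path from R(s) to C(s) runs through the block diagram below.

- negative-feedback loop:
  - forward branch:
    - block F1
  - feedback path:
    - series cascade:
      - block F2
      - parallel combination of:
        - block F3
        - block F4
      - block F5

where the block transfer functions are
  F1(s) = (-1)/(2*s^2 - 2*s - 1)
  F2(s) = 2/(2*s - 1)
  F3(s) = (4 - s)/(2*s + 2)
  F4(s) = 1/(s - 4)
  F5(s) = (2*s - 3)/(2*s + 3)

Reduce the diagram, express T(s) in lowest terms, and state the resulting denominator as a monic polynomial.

Answer: s^6 - 3*s^5 - 25*s^4/4 + 29*s^3/4 + 23*s^2/4 + 41*s/8 - 27/4

Working:
Step 1: combine F3, F4 in parallel = (-s^2 + 10*s - 14)/(2*s^2 - 6*s - 8)
Step 2: multiply F2, (F3+F4), F5 (series) = (-2*s^3 + 23*s^2 - 58*s + 42)/(4*s^4 - 8*s^3 - 31*s^2 - 7*s + 12)
Step 3: collapse the loop (F1 forward, (F2*(F3+F4)*F5) return) = (-4*s^4 + 8*s^3 + 31*s^2 + 7*s - 12)/(8*s^6 - 24*s^5 - 50*s^4 + 58*s^3 + 46*s^2 + 41*s - 54)
Step 3 gives the fully reduced T(s), with no common factor left to cancel. The denominator's leading coefficient is 8, so divide each of its coefficients by 8 to get the monic form.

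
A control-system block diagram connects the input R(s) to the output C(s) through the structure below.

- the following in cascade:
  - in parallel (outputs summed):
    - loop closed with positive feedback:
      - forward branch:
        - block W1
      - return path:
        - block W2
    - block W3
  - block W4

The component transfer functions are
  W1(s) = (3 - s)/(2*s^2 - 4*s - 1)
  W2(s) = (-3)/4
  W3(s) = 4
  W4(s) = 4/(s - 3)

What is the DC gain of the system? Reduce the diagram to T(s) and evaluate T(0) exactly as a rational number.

Answer: -128/15

Working:
[1] collapse the loop (W1 forward, W2 return) = (12 - 4*s)/(8*s^2 - 19*s + 5)
[2] parallel reduction of [W1/(1-W1*W2)], W3 = (32*s^2 - 80*s + 32)/(8*s^2 - 19*s + 5)
[3] series reduction of ([W1/(1-W1*W2)]+W3), W4 = (128*s^2 - 320*s + 128)/(8*s^3 - 43*s^2 + 62*s - 15)
The step-3 result is T(s). Setting s = 0: T(0) = 128/(-15) = -128/15.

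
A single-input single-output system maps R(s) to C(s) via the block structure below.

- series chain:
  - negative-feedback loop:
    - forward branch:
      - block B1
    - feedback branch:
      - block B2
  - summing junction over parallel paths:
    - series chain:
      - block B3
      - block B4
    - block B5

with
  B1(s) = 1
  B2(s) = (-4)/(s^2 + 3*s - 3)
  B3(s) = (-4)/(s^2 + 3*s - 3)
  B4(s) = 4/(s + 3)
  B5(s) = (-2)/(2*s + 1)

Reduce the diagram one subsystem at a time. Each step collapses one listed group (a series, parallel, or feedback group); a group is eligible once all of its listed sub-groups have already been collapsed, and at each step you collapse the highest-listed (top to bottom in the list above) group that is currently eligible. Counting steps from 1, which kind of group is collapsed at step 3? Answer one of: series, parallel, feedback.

1. collapse the loop (B1 forward, B2 return)
2. multiply B3, B4 (series)
3. sum the parallel branches (B3*B4), B5
4. reduce the series chain [B1/(1+B1*B2)], ((B3*B4)+B5)
So the answer for step 3 is parallel.

Therefore the answer is parallel.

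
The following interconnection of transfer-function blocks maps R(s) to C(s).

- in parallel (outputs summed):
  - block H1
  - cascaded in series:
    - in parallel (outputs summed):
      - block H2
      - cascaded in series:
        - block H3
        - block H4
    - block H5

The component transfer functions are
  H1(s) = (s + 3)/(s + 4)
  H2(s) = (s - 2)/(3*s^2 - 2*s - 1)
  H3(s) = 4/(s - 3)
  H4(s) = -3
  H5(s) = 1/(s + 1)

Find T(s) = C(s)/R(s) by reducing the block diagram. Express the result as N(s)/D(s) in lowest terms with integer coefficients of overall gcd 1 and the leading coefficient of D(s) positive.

The answer is (3*s^5 + s^4 - 65*s^3 - 131*s^2 + 121*s + 81)/(3*s^5 + 4*s^4 - 38*s^3 - 16*s^2 + 35*s + 12).

Reasoning:
(1) cascade H3, H4: (-12)/(s - 3)
(2) reduce the parallel group H2, (H3*H4): (-35*s^2 + 19*s + 18)/(3*s^3 - 11*s^2 + 5*s + 3)
(3) combine (H2+(H3*H4)), H5 in series: (-35*s^2 + 19*s + 18)/(3*s^4 - 8*s^3 - 6*s^2 + 8*s + 3)
(4) parallel reduction of H1, ((H2+(H3*H4))*H5): this yields T(s), and no further normalization is needed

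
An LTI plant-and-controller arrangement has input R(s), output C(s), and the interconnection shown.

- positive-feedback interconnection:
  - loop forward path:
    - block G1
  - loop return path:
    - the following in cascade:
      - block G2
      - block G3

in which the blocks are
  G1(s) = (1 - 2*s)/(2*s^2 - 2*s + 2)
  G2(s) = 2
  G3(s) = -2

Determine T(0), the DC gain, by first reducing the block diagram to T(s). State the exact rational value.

Answer: 1/6

Working:
(1) reduce the series chain G2, G3: -4
(2) reduce the feedback loop with forward G1 and return (G2*G3): (1 - 2*s)/(2*s^2 - 10*s + 6)
Step 2 gives the overall T(s). Then T(0) = 1/6.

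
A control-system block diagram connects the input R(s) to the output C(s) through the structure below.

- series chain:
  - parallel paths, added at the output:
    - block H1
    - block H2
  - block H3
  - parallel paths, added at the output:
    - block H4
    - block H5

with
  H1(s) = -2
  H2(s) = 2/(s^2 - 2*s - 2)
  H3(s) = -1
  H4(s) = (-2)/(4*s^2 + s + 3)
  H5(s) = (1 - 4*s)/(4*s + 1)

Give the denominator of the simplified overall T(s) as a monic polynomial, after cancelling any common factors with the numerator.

Reducing step by step:

Step 1: parallel reduction of H1, H2, giving (-2*s^2 + 4*s + 6)/(s^2 - 2*s - 2)
Step 2: parallel reduction of H4, H5, giving (-16*s^3 - 19*s + 1)/(16*s^3 + 8*s^2 + 13*s + 3)
Step 3: series reduction of (H1+H2), H3, (H4+H5), giving (-32*s^5 + 64*s^4 + 58*s^3 + 78*s^2 + 110*s - 6)/(16*s^5 - 24*s^4 - 35*s^3 - 39*s^2 - 32*s - 6)
Step 3 gives the fully reduced T(s), with no common factor left to cancel. The denominator's leading coefficient is 16, so divide each of its coefficients by 16 to get the monic form.

Answer: s^5 - 3*s^4/2 - 35*s^3/16 - 39*s^2/16 - 2*s - 3/8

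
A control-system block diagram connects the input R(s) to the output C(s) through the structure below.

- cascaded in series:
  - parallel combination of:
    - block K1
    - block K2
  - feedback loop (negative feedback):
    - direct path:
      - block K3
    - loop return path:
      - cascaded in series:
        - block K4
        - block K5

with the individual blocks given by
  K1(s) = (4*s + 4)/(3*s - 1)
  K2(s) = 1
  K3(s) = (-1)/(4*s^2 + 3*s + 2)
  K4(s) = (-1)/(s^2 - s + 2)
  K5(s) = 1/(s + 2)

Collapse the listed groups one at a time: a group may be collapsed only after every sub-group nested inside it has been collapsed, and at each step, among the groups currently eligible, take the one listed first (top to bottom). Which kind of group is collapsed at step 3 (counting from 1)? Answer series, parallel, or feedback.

Answer: feedback

Working:
Step 1: parallel reduction of K1, K2
Step 2: reduce the series chain K4, K5
Step 3: close the feedback loop around K3, (K4*K5)
Step 4: cascade (K1+K2), [K3/(1+K3*(K4*K5))]
The group at step 3 is a feedback group.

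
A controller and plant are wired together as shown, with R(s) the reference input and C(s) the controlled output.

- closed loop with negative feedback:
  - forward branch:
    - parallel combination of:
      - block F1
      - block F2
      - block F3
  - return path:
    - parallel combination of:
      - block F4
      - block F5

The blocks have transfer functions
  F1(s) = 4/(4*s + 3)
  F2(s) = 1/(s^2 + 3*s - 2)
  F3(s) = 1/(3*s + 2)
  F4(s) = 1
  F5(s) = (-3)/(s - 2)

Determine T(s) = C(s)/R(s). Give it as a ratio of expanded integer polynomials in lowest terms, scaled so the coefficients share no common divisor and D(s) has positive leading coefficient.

Step 1. reduce the parallel group F1, F2, F3, giving (16*s^3 + 71*s^2 + 18*s - 16)/(12*s^4 + 53*s^3 + 33*s^2 - 16*s - 12)
Step 2. combine F4, F5 in parallel, giving (s - 5)/(s - 2)
Step 3. collapse the loop ((F1+F2+F3) forward, (F4+F5) return); the result is T(s) itself (integer coefficients, no common factor, positive leading denominator coefficient)

Answer: (16*s^4 + 39*s^3 - 124*s^2 - 52*s + 32)/(12*s^5 + 45*s^4 - 82*s^3 - 419*s^2 - 86*s + 104)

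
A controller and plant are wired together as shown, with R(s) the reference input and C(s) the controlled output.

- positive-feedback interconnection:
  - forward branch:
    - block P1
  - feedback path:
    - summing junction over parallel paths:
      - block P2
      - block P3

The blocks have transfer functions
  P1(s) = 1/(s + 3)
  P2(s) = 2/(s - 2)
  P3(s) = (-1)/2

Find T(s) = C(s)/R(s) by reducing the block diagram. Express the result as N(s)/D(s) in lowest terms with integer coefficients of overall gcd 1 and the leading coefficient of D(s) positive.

1. add P2, P3 (parallel); result (6 - s)/(2*s - 4)
2. collapse the loop (P1 forward, (P2+P3) return): this yields T(s), and no further normalization is needed

Final answer: (2*s - 4)/(2*s^2 + 3*s - 18)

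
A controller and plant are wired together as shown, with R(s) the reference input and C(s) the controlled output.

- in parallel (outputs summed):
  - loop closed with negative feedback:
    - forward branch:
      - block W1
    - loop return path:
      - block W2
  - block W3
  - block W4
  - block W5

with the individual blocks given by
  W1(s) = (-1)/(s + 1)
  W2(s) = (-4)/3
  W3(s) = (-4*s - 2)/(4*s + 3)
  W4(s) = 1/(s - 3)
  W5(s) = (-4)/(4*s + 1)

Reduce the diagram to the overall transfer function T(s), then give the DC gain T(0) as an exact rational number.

Reducing step by step:

1. feedback reduction of W1, W2; result (-3)/(3*s + 7)
2. sum the parallel branches [W1/(1+W1*W2)], W3, W4, W5; result (-48*s^4 - 52*s^3 + 606*s^2 + 872*s + 342)/(48*s^4 + 16*s^3 - 359*s^2 - 342*s - 63)
The step-2 result is T(s). Setting s = 0: T(0) = 342/(-63) = -38/7.

Answer: -38/7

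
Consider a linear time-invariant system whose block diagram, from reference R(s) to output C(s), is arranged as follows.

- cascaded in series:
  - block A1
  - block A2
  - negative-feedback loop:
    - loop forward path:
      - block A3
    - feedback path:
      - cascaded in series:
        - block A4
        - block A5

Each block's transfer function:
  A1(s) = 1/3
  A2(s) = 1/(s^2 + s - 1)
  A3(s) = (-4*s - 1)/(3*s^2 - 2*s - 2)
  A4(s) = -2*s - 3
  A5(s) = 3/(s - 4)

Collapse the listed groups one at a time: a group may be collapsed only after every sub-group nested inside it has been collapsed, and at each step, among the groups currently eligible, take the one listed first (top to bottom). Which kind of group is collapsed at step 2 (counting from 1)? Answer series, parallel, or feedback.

Step 1. series reduction of A4, A5
Step 2. collapse the loop (A3 forward, (A4*A5) return)
Step 3. cascade A1, A2, [A3/(1+A3*(A4*A5))]
Step 2 collapses a feedback group.

Answer: feedback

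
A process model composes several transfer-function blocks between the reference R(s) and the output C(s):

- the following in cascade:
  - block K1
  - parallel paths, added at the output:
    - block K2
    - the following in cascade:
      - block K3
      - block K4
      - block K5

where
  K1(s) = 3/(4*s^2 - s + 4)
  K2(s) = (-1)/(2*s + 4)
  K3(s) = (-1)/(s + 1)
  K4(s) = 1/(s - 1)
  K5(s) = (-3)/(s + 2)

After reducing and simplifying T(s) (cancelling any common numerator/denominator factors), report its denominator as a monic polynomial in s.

Step 1. combine K3, K4, K5 in series = 3/(s^3 + 2*s^2 - s - 2)
Step 2. combine K2, (K3*K4*K5) in parallel = (7 - s^2)/(2*s^3 + 4*s^2 - 2*s - 4)
Step 3. reduce the series chain K1, (K2+(K3*K4*K5)) = (21 - 3*s^2)/(8*s^5 + 14*s^4 - 4*s^3 + 2*s^2 - 4*s - 16)
That last expression is T(s), already simplified. Scaling its denominator by 1/8 (the reciprocal of the leading coefficient) yields the monic denominator.

Hence the answer: s^5 + 7*s^4/4 - s^3/2 + s^2/4 - s/2 - 2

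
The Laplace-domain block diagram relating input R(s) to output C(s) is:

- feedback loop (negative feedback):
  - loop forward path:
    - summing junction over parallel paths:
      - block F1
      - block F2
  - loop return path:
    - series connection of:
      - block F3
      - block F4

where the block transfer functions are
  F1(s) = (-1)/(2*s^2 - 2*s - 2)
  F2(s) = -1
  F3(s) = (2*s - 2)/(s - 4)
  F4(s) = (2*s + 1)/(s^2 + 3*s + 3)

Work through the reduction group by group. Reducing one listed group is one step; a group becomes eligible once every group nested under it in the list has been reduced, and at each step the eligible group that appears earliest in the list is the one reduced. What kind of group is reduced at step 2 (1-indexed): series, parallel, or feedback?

Step 1. reduce the parallel group F1, F2
Step 2. multiply F3, F4 (series)
Step 3. close the feedback loop around (F1+F2), (F3*F4)
Step 2 collapses a series group.

Hence the answer: series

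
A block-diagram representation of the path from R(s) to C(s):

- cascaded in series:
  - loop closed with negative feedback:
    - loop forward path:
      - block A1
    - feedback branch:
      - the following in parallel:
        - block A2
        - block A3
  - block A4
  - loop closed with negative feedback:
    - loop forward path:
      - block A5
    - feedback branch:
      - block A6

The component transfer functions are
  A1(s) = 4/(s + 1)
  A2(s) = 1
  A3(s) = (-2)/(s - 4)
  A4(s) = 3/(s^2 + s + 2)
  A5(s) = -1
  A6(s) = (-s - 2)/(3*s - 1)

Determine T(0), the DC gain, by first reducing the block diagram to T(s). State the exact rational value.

Step 1: add A2, A3 (parallel) gives (s - 6)/(s - 4)
Step 2: feedback reduction of A1, (A2+A3) gives (4*s - 16)/(s^2 + s - 28)
Step 3: close the feedback loop around A5, A6 gives (1 - 3*s)/(4*s + 1)
Step 4: reduce the series chain [A1/(1+A1*(A2+A3))], A4, [A5/(1+A5*A6)] gives (-36*s^2 + 156*s - 48)/(4*s^5 + 9*s^4 - 98*s^3 - 129*s^2 - 250*s - 56)
The step-4 result is T(s). Setting s = 0: T(0) = -48/(-56) = 6/7.

Answer: 6/7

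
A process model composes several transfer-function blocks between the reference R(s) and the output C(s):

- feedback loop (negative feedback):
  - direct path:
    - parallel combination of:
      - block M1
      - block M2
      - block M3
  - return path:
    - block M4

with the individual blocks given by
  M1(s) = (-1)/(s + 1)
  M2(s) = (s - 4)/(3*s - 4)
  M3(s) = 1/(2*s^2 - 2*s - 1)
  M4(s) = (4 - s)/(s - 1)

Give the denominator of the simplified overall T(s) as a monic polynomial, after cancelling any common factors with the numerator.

[1] parallel reduction of M1, M2, M3 -> (2*s^4 - 14*s^3 + 14*s^2 + 5*s - 4)/(6*s^4 - 8*s^3 - 9*s^2 + 9*s + 4)
[2] feedback reduction of (M1+M2+M3), M4 -> (2*s^5 - 16*s^4 + 28*s^3 - 9*s^2 - 9*s + 4)/(4*s^5 + 8*s^4 - 71*s^3 + 69*s^2 + 19*s - 20)
That last expression is T(s), already simplified. Scaling its denominator by 1/4 (the reciprocal of the leading coefficient) yields the monic denominator.

Hence the answer: s^5 + 2*s^4 - 71*s^3/4 + 69*s^2/4 + 19*s/4 - 5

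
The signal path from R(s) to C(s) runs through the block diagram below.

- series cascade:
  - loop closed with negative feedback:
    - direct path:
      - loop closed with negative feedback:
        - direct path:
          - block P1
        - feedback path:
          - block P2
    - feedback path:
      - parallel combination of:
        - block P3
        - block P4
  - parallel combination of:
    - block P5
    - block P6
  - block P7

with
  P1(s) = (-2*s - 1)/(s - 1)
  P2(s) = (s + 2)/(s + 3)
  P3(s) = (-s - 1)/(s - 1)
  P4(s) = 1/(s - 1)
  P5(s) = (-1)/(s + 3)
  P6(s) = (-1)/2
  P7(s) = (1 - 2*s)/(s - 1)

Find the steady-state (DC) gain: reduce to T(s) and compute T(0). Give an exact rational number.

(1) reduce the feedback loop with forward P1 and return P2; result (2*s^2 + 7*s + 3)/(s^2 + 3*s + 5)
(2) add P3, P4 (parallel); result (-s)/(s - 1)
(3) collapse the loop ([P1/(1+P1*P2)] forward, (P3+P4) return); result (-2*s^3 - 5*s^2 + 4*s + 3)/(s^3 + 5*s^2 + s + 5)
(4) sum the parallel branches P5, P6; result (-s - 5)/(2*s + 6)
(5) cascade [[P1/(1+P1*P2)]/(1+[P1/(1+P1*P2)]*(P3+P4))], (P5+P6), P7; result (1 - 4*s^2)/(2*s^2 + 2)
DC gain: substitute s = 0 into T(s) from step 5: T(0) = 1/2.

Therefore the answer is 1/2.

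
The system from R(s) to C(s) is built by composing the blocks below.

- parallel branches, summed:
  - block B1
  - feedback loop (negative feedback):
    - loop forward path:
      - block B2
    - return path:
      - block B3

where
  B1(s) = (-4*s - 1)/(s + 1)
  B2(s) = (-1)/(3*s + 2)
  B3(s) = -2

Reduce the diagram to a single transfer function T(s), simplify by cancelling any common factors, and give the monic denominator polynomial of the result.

[1] feedback reduction of B2, B3: (-1)/(3*s + 4)
[2] sum the parallel branches B1, [B2/(1+B2*B3)]: (-12*s^2 - 20*s - 5)/(3*s^2 + 7*s + 4)
T(s) is the step-2 result (common factors already cancelled). Leading coefficient of the denominator: 3. Divide through by 3 for the monic polynomial.

Hence the answer: s^2 + 7*s/3 + 4/3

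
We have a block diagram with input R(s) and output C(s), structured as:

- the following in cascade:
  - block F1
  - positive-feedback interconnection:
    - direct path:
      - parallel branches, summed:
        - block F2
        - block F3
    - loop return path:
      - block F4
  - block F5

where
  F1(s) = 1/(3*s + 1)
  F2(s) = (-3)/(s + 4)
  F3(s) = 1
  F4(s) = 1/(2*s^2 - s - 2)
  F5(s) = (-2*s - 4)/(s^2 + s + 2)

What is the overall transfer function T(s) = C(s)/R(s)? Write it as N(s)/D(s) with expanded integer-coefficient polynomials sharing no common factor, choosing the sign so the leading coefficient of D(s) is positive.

(1) parallel reduction of F2, F3, giving (s + 1)/(s + 4)
(2) close the feedback loop around (F2+F3), F4, giving (2*s^3 + s^2 - 3*s - 2)/(2*s^3 + 7*s^2 - 7*s - 9)
(3) series reduction of F1, [(F2+F3)/(1-(F2+F3)*F4)], F5; the result is T(s) itself (integer coefficients, no common factor, positive leading denominator coefficient)

Final answer: (-4*s^4 - 10*s^3 + 2*s^2 + 16*s + 8)/(6*s^6 + 29*s^5 + 21*s^4 - 2*s^3 - 71*s^2 - 77*s - 18)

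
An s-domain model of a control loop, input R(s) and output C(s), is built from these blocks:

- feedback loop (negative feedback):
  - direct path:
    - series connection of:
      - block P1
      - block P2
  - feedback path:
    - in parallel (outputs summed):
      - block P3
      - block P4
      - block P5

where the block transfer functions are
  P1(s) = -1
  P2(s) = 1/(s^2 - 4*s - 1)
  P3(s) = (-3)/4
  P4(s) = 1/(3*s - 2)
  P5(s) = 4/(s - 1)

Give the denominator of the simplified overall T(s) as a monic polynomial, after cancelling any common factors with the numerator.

The answer is s^4 - 17*s^3/3 + 85*s^2/12 - 79*s/12 + 17/6.

Reasoning:
Step 1. multiply P1, P2 (series); result (-1)/(s^2 - 4*s - 1)
Step 2. parallel reduction of P3, P4, P5; result (-9*s^2 + 67*s - 42)/(12*s^2 - 20*s + 8)
Step 3. feedback reduction of (P1*P2), (P3+P4+P5); result (-12*s^2 + 20*s - 8)/(12*s^4 - 68*s^3 + 85*s^2 - 79*s + 34)
That last expression is T(s), already simplified. Scaling its denominator by 1/12 (the reciprocal of the leading coefficient) yields the monic denominator.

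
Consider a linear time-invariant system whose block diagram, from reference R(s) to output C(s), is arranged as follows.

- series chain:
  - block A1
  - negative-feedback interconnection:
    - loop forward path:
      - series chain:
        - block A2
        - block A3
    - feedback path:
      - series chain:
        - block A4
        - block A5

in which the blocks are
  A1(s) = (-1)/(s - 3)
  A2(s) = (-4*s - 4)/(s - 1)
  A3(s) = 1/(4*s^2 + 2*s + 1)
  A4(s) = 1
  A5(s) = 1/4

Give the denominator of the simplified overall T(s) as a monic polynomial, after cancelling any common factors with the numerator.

(1) cascade A2, A3: (-4*s - 4)/(4*s^3 - 2*s^2 - s - 1)
(2) combine A4, A5 in series: 1/4
(3) collapse the loop ((A2*A3) forward, (A4*A5) return): (-2*s - 2)/(2*s^3 - s^2 - s - 1)
(4) cascade A1, [(A2*A3)/(1+(A2*A3)*(A4*A5))]: (2*s + 2)/(2*s^4 - 7*s^3 + 2*s^2 + 2*s + 3)
That last expression is T(s), already simplified. Scaling its denominator by 1/2 (the reciprocal of the leading coefficient) yields the monic denominator.

Answer: s^4 - 7*s^3/2 + s^2 + s + 3/2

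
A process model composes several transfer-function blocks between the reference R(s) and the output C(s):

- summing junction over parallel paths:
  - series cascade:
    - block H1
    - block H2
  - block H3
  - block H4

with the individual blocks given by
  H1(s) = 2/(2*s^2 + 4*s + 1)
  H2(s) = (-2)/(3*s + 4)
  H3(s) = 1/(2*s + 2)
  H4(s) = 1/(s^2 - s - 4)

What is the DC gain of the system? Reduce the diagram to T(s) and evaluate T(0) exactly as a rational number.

Step 1: reduce the series chain H1, H2: (-4)/(6*s^3 + 20*s^2 + 19*s + 4)
Step 2: parallel reduction of (H1*H2), H3, H4: (6*s^5 + 26*s^4 + 19*s^3 - 17*s^2 + 6*s + 24)/(12*s^6 + 40*s^5 - 22*s^4 - 240*s^3 - 350*s^2 - 192*s - 32)
Step 2 gives the overall T(s). Then T(0) = 24/(-32) = -3/4.

Final answer: -3/4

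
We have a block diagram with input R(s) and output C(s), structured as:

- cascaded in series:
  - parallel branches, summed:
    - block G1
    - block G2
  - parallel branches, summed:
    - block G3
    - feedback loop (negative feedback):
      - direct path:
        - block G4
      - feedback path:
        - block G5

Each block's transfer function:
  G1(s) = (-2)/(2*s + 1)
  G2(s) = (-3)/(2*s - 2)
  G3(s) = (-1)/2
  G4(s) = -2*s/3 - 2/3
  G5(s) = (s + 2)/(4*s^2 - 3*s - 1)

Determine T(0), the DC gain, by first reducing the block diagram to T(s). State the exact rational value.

The answer is 11/28.

Reasoning:
(1) combine G1, G2 in parallel -> (1 - 10*s)/(4*s^2 - 2*s - 2)
(2) close the feedback loop around G4, G5 -> (-8*s^3 - 2*s^2 + 8*s + 2)/(10*s^2 - 15*s - 7)
(3) sum the parallel branches G3, [G4/(1+G4*G5)] -> (-16*s^3 - 14*s^2 + 31*s + 11)/(20*s^2 - 30*s - 14)
(4) multiply (G1+G2), (G3+[G4/(1+G4*G5)]) (series) -> (160*s^4 + 124*s^3 - 324*s^2 - 79*s + 11)/(80*s^4 - 160*s^3 - 36*s^2 + 88*s + 28)
That last expression is T(s); at s = 0 only the constant terms survive, so T(0) = 11/28.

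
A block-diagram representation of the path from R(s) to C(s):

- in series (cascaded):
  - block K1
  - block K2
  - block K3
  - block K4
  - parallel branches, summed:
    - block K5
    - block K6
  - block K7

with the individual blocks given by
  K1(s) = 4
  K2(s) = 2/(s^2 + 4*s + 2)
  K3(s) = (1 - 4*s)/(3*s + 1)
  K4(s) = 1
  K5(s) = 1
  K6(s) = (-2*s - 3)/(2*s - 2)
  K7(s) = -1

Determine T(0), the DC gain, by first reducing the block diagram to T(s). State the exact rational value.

Answer: -10

Working:
(1) reduce the parallel group K5, K6 gives (-5)/(2*s - 2)
(2) series reduction of K1, K2, K3, K4, (K5+K6), K7 gives (20 - 80*s)/(3*s^4 + 10*s^3 - 3*s^2 - 8*s - 2)
The step-2 result is T(s). Setting s = 0: T(0) = 20/(-2) = -10.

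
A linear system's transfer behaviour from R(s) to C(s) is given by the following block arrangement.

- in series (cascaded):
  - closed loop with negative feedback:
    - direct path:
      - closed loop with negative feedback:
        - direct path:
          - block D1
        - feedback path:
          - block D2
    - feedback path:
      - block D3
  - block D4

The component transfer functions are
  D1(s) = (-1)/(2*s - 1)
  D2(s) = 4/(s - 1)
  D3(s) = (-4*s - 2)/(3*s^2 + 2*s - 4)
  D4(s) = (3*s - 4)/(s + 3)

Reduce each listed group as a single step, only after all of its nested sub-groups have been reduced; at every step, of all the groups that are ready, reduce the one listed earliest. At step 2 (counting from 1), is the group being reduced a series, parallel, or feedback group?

Reducing step by step:

Step 1: reduce the feedback loop with forward D1 and return D2
Step 2: reduce the feedback loop with forward [D1/(1+D1*D2)] and return D3
Step 3: reduce the series chain [[D1/(1+D1*D2)]/(1+[D1/(1+D1*D2)]*D3)], D4
Step 2: feedback.

Answer: feedback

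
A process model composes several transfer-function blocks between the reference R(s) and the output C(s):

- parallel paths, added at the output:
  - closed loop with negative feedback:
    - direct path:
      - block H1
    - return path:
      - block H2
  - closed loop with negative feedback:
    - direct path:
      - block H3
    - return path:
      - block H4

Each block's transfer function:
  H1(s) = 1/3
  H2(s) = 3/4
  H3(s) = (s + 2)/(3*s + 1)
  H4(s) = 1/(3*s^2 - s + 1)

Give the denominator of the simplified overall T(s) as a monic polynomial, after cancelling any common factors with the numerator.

Answer: s^3 + s/3 + 1/3

Working:
[1] collapse the loop (H1 forward, H2 return) = 4/15
[2] close the feedback loop around H3, H4 = (3*s^3 + 5*s^2 - s + 2)/(9*s^3 + 3*s + 3)
[3] parallel reduction of [H1/(1+H1*H2)], [H3/(1+H3*H4)] = (27*s^3 + 25*s^2 - s + 14)/(45*s^3 + 15*s + 15)
The result of step 3 is T(s) in lowest terms. Its denominator has leading coefficient 45; dividing the denominator through by 45 makes it monic.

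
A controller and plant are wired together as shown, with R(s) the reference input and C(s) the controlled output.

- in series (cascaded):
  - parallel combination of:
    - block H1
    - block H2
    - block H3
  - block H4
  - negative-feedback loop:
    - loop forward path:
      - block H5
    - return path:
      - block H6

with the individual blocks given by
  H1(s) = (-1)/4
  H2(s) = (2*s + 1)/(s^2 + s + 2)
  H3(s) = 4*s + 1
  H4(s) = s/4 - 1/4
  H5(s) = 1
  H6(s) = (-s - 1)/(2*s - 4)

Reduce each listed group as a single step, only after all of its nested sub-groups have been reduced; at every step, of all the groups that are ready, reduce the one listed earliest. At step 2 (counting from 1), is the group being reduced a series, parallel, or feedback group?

Answer: feedback

Working:
Step 1: sum the parallel branches H1, H2, H3
Step 2: collapse the loop (H5 forward, H6 return)
Step 3: reduce the series chain (H1+H2+H3), H4, [H5/(1+H5*H6)]
The group at step 2 is a feedback group.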